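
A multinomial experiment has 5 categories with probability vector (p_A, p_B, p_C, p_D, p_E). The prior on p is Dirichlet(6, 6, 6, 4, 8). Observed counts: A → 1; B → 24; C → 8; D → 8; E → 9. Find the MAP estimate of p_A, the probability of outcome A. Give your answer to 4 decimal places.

MAP estimate of p_A = 0.0800

The posterior is Dirichlet(αᵢ + nᵢ) = Dirichlet(7, 30, 14, 12, 17).
For a Dirichlet(a₁,…,a_K) with all aᵢ > 1, the mode has j-th component (aⱼ − 1)/(Σaᵢ − K).
Here Σaᵢ = 80 and K = 5, so p_A = (7 − 1)/(80 − 5) = 6/75 ≈ 0.0800.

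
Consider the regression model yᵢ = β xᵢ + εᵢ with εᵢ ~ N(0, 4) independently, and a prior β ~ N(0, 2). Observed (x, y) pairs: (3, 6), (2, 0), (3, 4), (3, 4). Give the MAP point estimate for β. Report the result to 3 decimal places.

β̂_MAP = 1.273

log p(β | y) = −Σ(yᵢ − βxᵢ)²/(2·4) − β²/(2·2) + const.
Setting the derivative to zero: Σxᵢ(yᵢ − βxᵢ)/4 − β/2 = 0, so β = Σxᵢyᵢ / (Σxᵢ² + σ²/τ²).
Σxᵢyᵢ = 3·6 + 2·0 + 3·4 + 3·4 = 42; Σxᵢ² = 31; σ²/τ² = 2.
β̂_MAP = 42 / (31 + 2) = 42/33 ≈ 1.273.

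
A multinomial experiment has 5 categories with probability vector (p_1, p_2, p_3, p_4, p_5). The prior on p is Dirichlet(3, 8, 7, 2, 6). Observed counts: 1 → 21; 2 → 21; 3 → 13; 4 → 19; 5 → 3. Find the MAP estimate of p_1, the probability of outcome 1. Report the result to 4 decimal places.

The posterior is Dirichlet(αᵢ + nᵢ) = Dirichlet(24, 29, 20, 21, 9).
For a Dirichlet(a₁,…,a_K) with all aᵢ > 1, the mode has j-th component (aⱼ − 1)/(Σaᵢ − K).
Here Σaᵢ = 103 and K = 5, so p_1 = (24 − 1)/(103 − 5) = 23/98 ≈ 0.2347.

MAP estimate: 0.2347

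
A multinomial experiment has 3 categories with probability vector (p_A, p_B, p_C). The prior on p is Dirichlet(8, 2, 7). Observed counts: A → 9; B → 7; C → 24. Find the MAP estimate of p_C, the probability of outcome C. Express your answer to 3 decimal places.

MAP estimate of p_C = 0.556

The posterior is Dirichlet(αᵢ + nᵢ) = Dirichlet(17, 9, 31).
For a Dirichlet(a₁,…,a_K) with all aᵢ > 1, the mode has j-th component (aⱼ − 1)/(Σaᵢ − K).
Here Σaᵢ = 57 and K = 3, so p_C = (31 − 1)/(57 − 3) = 30/54 ≈ 0.556.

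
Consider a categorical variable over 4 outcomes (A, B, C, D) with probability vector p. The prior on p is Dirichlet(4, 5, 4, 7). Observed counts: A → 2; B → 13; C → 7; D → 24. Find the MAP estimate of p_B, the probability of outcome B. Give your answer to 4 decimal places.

The posterior is Dirichlet(αᵢ + nᵢ) = Dirichlet(6, 18, 11, 31).
For a Dirichlet(a₁,…,a_K) with all aᵢ > 1, the mode has j-th component (aⱼ − 1)/(Σaᵢ − K).
Here Σaᵢ = 66 and K = 4, so p_B = (18 − 1)/(66 − 4) = 17/62 ≈ 0.2742.

MAP estimate of p_B = 0.2742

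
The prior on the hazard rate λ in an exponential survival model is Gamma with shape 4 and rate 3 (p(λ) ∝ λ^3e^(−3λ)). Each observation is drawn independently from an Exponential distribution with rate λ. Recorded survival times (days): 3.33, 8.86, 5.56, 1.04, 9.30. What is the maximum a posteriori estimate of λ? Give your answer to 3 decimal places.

λ̂_MAP = 0.257

The Exponential(rate=λ) likelihood is ∝ λ^n e^(−λΣtᵢ). Here n = 5 and Σtᵢ = 3.33 + 8.86 + 5.56 + 1.04 + 9.30 = 28.09.
Posterior ∝ λ^3e^(−3λ) · λ^5e^(−28.09λ) = λ^8e^(−31.09λ), i.e. Gamma(9, 31.09).
Mode = (a−1)/b = 8/31.09 ≈ 0.257.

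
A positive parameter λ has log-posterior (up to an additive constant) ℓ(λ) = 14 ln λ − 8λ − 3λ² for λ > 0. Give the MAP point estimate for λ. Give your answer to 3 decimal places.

ℓ'(λ) = 14/λ − 8 − 6λ. Setting this to zero and multiplying by λ: 6λ² + 8λ − 14 = 0.
λ = (−8 + √(8² + 4·6·14)) / (2·6) = (−8 + √400) / 12 = (−8 + 20)/12 = 1.
ℓ''(λ) = −14/λ² − 6 < 0, confirming a maximum.

λ̂_MAP = 1.000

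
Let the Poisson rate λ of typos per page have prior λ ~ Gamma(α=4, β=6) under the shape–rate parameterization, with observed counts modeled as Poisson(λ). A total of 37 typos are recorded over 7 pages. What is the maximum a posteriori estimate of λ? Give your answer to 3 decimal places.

λ̂_MAP = 3.077

Σxᵢ = 37, n = 7.
Posterior ∝ λ^3e^(−6λ) · λ^37e^(−7λ) = λ^40e^(−13λ), i.e. Gamma(shape=41, rate=13).
The mode of a Gamma(a, b) with a ≥ 1 (shape–rate) is (a−1)/b = 40/13 ≈ 3.077.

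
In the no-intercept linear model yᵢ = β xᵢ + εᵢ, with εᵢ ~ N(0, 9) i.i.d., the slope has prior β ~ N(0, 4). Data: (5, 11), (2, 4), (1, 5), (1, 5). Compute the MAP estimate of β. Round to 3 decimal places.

log p(β | y) = −Σ(yᵢ − βxᵢ)²/(2·9) − β²/(2·4) + const.
Setting the derivative to zero: Σxᵢ(yᵢ − βxᵢ)/9 − β/4 = 0, so β = Σxᵢyᵢ / (Σxᵢ² + σ²/τ²).
Σxᵢyᵢ = 5·11 + 2·4 + 1·5 + 1·5 = 73; Σxᵢ² = 31; σ²/τ² = 2.25.
β̂_MAP = 73 / (31 + 2.25) = 73/33.25 ≈ 2.195.

β̂_MAP = 2.195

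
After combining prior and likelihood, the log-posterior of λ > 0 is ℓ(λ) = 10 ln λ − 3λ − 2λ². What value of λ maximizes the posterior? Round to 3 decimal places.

ℓ'(λ) = 10/λ − 3 − 4λ. Setting this to zero and multiplying by λ: 4λ² + 3λ − 10 = 0.
λ = (−3 + √(3² + 4·4·10)) / (2·4) = (−3 + √169) / 8 = (−3 + 13)/8 = 5/4.
ℓ''(λ) = −10/λ² − 4 < 0, confirming a maximum.

λ̂_MAP = 1.250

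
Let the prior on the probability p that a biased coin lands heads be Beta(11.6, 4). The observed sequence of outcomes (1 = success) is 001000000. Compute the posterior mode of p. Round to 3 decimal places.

Prior: Beta(11.6, 4).
Data: 1 success in 9 trials (from the sequence). The binomial likelihood contributes p(1−p)^8, so the posterior is Beta(11.6+1, 4+8) = Beta(12.6, 12).
For Beta(a, b) with a, b > 1 the mode is (a−1)/(a+b−2) = 11.6/22.6 ≈ 0.513.

p̂_MAP = 0.513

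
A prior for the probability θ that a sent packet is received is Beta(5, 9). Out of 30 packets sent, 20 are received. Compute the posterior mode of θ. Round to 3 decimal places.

Prior: Beta(5, 9).
Data: 20 successes in 30 trials. The binomial likelihood contributes θ^20(1−θ)^10, so the posterior is Beta(5+20, 9+10) = Beta(25, 19).
For Beta(a, b) with a, b > 1 the mode is (a−1)/(a+b−2) = 24/42 ≈ 0.571.

θ̂_MAP = 0.571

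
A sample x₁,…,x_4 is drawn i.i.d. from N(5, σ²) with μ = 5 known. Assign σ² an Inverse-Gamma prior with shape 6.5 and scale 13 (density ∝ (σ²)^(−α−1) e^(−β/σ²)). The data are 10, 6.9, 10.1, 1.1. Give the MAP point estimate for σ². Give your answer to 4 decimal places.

Sum of squared deviations about the known mean: SS = (10−5)² + (6.9−5)² + (10.1−5)² + (1.1−5)² = 69.83.
The Normal likelihood contributes (σ²)^(−n/2) exp(−SS/(2σ²)), so the posterior is Inverse-Gamma(α + n/2, β + SS/2) = Inverse-Gamma(8.5, 47.915).
The mode of Inverse-Gamma(a, b) is b/(a+1) = 47.915/9.5 ≈ 5.0437.

σ̂²_MAP = 5.0437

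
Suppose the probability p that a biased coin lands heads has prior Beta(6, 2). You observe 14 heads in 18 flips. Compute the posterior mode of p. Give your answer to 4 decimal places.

Prior: Beta(6, 2).
Data: 14 successes in 18 trials. The binomial likelihood contributes p^14(1−p)^4, so the posterior is Beta(6+14, 2+4) = Beta(20, 6).
For Beta(a, b) with a, b > 1 the mode is (a−1)/(a+b−2) = 19/24 ≈ 0.7917.

p̂_MAP = 0.7917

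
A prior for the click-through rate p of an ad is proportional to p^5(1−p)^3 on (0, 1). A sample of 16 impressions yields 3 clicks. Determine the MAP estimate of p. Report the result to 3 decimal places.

p̂_MAP = 0.333

The prior density ∝ p^5(1−p)^3 is the kernel of Beta(6, 4).
Data: 3 successes in 16 trials. The binomial likelihood contributes p^3(1−p)^13, so the posterior is Beta(6+3, 4+13) = Beta(9, 17).
For Beta(a, b) with a, b > 1 the mode is (a−1)/(a+b−2) = 8/24 ≈ 0.333.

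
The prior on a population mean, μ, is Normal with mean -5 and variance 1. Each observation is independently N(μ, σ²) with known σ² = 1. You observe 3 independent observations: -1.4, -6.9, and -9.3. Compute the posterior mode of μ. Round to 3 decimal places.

n = 3; x̄ = ((-1.4) + (-6.9) + (-9.3))/3 = -17.6/3 = -88/15 ≈ -5.8667.
For a Normal prior and Normal likelihood with known variance, the posterior is Normal; its mode equals its mean, the precision-weighted average.
Prior precision 1/σ₀² = 1/1 = 1; data precision n/σ² = 3/1 = 3.
μ̂ = (1·(-5) + 3·(-88/15)) / (1 + 3) = (-22.6)/4 = -5.650.

μ̂_MAP = -5.650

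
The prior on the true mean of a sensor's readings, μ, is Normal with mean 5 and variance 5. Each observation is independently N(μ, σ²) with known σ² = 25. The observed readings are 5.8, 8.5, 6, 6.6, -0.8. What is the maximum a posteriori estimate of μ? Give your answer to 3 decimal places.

n = 5; x̄ = (5.8 + 8.5 + 6 + 6.6 + (-0.8))/5 = 26.1/5 = 5.22.
For a Normal prior and Normal likelihood with known variance, the posterior is Normal; its mode equals its mean, the precision-weighted average.
Prior precision 1/σ₀² = 1/5 = 0.2; data precision n/σ² = 5/25 = 0.2.
μ̂ = (0.2·5 + 0.2·5.22) / (0.2 + 0.2) = 2.044/0.4 = 5.110.

μ̂_MAP = 5.110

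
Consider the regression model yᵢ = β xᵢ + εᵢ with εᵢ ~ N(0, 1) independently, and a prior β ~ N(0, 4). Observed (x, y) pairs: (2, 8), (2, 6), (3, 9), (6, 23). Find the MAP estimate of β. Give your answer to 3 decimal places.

log p(β | y) = −Σ(yᵢ − βxᵢ)²/(2·1) − β²/(2·4) + const.
Setting the derivative to zero: Σxᵢ(yᵢ − βxᵢ)/1 − β/4 = 0, so β = Σxᵢyᵢ / (Σxᵢ² + σ²/τ²).
Σxᵢyᵢ = 2·8 + 2·6 + 3·9 + 6·23 = 193; Σxᵢ² = 53; σ²/τ² = 0.25.
β̂_MAP = 193 / (53 + 0.25) = 193/53.25 ≈ 3.624.

β̂_MAP = 3.624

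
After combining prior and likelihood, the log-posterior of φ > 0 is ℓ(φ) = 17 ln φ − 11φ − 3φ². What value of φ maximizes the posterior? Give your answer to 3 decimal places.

φ̂_MAP = 1.000

ℓ'(φ) = 17/φ − 11 − 6φ. Setting this to zero and multiplying by φ: 6φ² + 11φ − 17 = 0.
φ = (−11 + √(11² + 4·6·17)) / (2·6) = (−11 + √529) / 12 = (−11 + 23)/12 = 1.
ℓ''(φ) = −17/φ² − 6 < 0, confirming a maximum.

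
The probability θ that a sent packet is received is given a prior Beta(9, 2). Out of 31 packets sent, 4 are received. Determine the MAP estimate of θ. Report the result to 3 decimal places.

Prior: Beta(9, 2).
Data: 4 successes in 31 trials. The binomial likelihood contributes θ^4(1−θ)^27, so the posterior is Beta(9+4, 2+27) = Beta(13, 29).
For Beta(a, b) with a, b > 1 the mode is (a−1)/(a+b−2) = 12/40 ≈ 0.300.

θ̂_MAP = 0.300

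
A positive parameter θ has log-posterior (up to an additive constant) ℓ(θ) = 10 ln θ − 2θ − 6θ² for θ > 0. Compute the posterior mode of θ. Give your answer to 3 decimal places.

ℓ'(θ) = 10/θ − 2 − 12θ. Setting this to zero and multiplying by θ: 12θ² + 2θ − 10 = 0.
θ = (−2 + √(2² + 4·12·10)) / (2·12) = (−2 + √484) / 24 = (−2 + 22)/24 = 5/6.
ℓ''(θ) = −10/θ² − 12 < 0, confirming a maximum.

θ̂_MAP = 0.833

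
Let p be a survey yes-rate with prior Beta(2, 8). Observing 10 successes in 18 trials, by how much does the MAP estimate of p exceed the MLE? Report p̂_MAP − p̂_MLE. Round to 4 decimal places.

MAP − MLE = -0.1325

Posterior is Beta(12, 16); MAP = (12−1)/(28−2) = 11/26 ≈ 0.42308.
MLE ignores the prior: p̂_MLE = k/n = 10/18 ≈ 0.55556.
Difference = 11/26 − 10/18 = -31/234 ≈ -0.1325.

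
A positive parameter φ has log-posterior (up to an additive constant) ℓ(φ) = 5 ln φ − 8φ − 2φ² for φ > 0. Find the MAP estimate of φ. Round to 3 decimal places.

φ̂_MAP = 0.500

ℓ'(φ) = 5/φ − 8 − 4φ. Setting this to zero and multiplying by φ: 4φ² + 8φ − 5 = 0.
φ = (−8 + √(8² + 4·4·5)) / (2·4) = (−8 + √144) / 8 = (−8 + 12)/8 = 1/2.
ℓ''(φ) = −5/φ² − 4 < 0, confirming a maximum.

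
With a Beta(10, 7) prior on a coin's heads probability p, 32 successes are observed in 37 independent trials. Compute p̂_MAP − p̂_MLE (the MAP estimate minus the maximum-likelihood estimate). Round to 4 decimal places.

Posterior is Beta(42, 12); MAP = (42−1)/(54−2) = 41/52 ≈ 0.78846.
MLE ignores the prior: p̂_MLE = k/n = 32/37 ≈ 0.86486.
Difference = 41/52 − 32/37 = -147/1924 ≈ -0.0764.

MAP − MLE = -0.0764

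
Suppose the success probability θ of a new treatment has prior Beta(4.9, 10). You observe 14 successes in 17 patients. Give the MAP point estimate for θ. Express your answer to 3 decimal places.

Prior: Beta(4.9, 10).
Data: 14 successes in 17 trials. The binomial likelihood contributes θ^14(1−θ)^3, so the posterior is Beta(4.9+14, 10+3) = Beta(18.9, 13).
For Beta(a, b) with a, b > 1 the mode is (a−1)/(a+b−2) = 17.9/29.9 ≈ 0.599.

θ̂_MAP = 0.599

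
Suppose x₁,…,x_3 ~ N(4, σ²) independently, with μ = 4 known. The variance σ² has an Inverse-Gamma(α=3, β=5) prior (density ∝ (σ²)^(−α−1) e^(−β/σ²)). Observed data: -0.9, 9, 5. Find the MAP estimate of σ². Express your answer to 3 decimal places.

σ̂²_MAP = 5.455

Sum of squared deviations about the known mean: SS = (-0.9−4)² + (9−4)² + (5−4)² = 50.01.
The Normal likelihood contributes (σ²)^(−n/2) exp(−SS/(2σ²)), so the posterior is Inverse-Gamma(α + n/2, β + SS/2) = Inverse-Gamma(4.5, 30.005).
The mode of Inverse-Gamma(a, b) is b/(a+1) = 30.005/5.5 ≈ 5.455.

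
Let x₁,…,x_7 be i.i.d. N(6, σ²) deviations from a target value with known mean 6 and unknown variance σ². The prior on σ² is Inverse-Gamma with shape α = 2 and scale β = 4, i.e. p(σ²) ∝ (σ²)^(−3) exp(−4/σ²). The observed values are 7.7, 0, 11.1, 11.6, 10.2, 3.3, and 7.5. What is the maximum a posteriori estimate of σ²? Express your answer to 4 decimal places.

σ̂²_MAP = 10.1108

Sum of squared deviations about the known mean: SS = (7.7−6)² + (0−6)² + (11.1−6)² + (11.6−6)² + (10.2−6)² + (3.3−6)² + (7.5−6)² = 123.44.
The Normal likelihood contributes (σ²)^(−n/2) exp(−SS/(2σ²)), so the posterior is Inverse-Gamma(α + n/2, β + SS/2) = Inverse-Gamma(5.5, 65.72).
The mode of Inverse-Gamma(a, b) is b/(a+1) = 65.72/6.5 ≈ 10.1108.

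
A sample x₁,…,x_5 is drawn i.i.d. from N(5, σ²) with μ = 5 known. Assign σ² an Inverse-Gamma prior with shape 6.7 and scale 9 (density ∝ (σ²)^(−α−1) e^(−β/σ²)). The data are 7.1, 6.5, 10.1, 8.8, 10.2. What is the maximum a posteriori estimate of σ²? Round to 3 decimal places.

Sum of squared deviations about the known mean: SS = (7.1−5)² + (6.5−5)² + (10.1−5)² + (8.8−5)² + (10.2−5)² = 74.15.
The Normal likelihood contributes (σ²)^(−n/2) exp(−SS/(2σ²)), so the posterior is Inverse-Gamma(α + n/2, β + SS/2) = Inverse-Gamma(9.2, 46.075).
The mode of Inverse-Gamma(a, b) is b/(a+1) = 46.075/10.2 ≈ 4.517.

σ̂²_MAP = 4.517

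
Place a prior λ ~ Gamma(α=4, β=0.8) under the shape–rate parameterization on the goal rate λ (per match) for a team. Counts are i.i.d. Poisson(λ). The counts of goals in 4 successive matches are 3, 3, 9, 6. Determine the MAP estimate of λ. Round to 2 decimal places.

Σxᵢ = 3+3+9+6 = 21, with n = 4.
Posterior ∝ λ^3e^(−0.8λ) · λ^21e^(−4λ) = λ^24e^(−4.8λ), i.e. Gamma(shape=25, rate=4.8).
The mode of a Gamma(a, b) with a ≥ 1 (shape–rate) is (a−1)/b = 24/4.8 ≈ 5.00.

λ̂_MAP = 5.00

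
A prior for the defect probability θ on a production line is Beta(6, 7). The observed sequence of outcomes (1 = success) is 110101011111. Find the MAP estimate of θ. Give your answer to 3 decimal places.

θ̂_MAP = 0.609

Prior: Beta(6, 7).
Data: 9 successes in 12 trials (from the sequence). The binomial likelihood contributes θ^9(1−θ)^3, so the posterior is Beta(6+9, 7+3) = Beta(15, 10).
For Beta(a, b) with a, b > 1 the mode is (a−1)/(a+b−2) = 14/23 ≈ 0.609.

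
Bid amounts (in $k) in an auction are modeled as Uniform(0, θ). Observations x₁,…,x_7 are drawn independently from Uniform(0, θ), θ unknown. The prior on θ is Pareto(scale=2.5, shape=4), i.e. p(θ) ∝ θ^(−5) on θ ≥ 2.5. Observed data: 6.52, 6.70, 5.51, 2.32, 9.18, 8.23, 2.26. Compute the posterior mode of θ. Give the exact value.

θ̂_MAP = 9.18

The Uniform(0, θ) likelihood is θ^(−n) for θ ≥ max(xᵢ), zero otherwise. Here max(xᵢ) = 9.18.
Posterior ∝ θ^(−5) · θ^(−7) = θ^(−12) on θ ≥ max(2.5, 9.18) = 9.18.
This density is strictly decreasing in θ, so the posterior mode lies at the lower boundary of the support.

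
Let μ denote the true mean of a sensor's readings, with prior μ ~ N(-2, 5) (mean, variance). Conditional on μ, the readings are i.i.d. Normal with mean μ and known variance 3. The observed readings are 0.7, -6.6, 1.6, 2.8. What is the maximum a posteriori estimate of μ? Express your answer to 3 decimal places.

n = 4; x̄ = (0.7 + (-6.6) + 1.6 + 2.8)/4 = -1.5/4 = -0.375.
For a Normal prior and Normal likelihood with known variance, the posterior is Normal; its mode equals its mean, the precision-weighted average.
Prior precision 1/σ₀² = 1/5 = 0.2; data precision n/σ² = 4/3.
μ̂ = (0.2·(-2) + (4/3)·(-0.375)) / (0.2 + 4/3) = (-0.9)/(23/15) = -27/46 ≈ -0.587.

μ̂_MAP = -0.587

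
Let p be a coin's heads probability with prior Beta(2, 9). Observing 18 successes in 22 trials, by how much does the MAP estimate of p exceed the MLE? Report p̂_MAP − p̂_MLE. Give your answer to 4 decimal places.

Posterior is Beta(20, 13); MAP = (20−1)/(33−2) = 19/31 ≈ 0.61290.
MLE ignores the prior: p̂_MLE = k/n = 18/22 ≈ 0.81818.
Difference = 19/31 − 18/22 = -70/341 ≈ -0.2053.

MAP − MLE = -0.2053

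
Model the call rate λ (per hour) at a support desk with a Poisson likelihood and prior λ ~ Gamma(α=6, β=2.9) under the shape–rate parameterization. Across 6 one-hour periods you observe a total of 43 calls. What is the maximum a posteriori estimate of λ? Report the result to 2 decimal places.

λ̂_MAP = 5.39

Σxᵢ = 43, n = 6.
Posterior ∝ λ^5e^(−2.9λ) · λ^43e^(−6λ) = λ^48e^(−8.9λ), i.e. Gamma(shape=49, rate=8.9).
The mode of a Gamma(a, b) with a ≥ 1 (shape–rate) is (a−1)/b = 48/8.9 ≈ 5.39.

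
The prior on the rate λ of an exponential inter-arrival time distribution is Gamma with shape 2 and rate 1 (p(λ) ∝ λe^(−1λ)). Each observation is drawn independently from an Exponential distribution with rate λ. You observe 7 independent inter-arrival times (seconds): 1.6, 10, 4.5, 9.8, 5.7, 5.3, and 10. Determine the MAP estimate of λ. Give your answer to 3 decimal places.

The Exponential(rate=λ) likelihood is ∝ λ^n e^(−λΣtᵢ). Here n = 7 and Σtᵢ = 1.6 + 10 + 4.5 + 9.8 + 5.7 + 5.3 + 10 = 46.9.
Posterior ∝ λe^(−1λ) · λ^7e^(−46.9λ) = λ^8e^(−47.9λ), i.e. Gamma(9, 47.9).
Mode = (a−1)/b = 8/47.9 ≈ 0.167.

λ̂_MAP = 0.167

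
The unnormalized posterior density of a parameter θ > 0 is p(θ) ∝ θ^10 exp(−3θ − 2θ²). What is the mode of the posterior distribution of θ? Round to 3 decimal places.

θ̂_MAP = 1.250

ℓ'(θ) = 10/θ − 3 − 4θ. Setting this to zero and multiplying by θ: 4θ² + 3θ − 10 = 0.
θ = (−3 + √(3² + 4·4·10)) / (2·4) = (−3 + √169) / 8 = (−3 + 13)/8 = 5/4.
ℓ''(θ) = −10/θ² − 4 < 0, confirming a maximum.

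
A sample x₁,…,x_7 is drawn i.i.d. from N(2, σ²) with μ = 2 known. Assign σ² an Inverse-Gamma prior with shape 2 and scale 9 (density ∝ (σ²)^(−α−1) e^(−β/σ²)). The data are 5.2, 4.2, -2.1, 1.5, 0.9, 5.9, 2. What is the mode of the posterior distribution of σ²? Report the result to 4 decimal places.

σ̂²_MAP = 5.1200

Sum of squared deviations about the known mean: SS = (5.2−2)² + (4.2−2)² + (-2.1−2)² + (1.5−2)² + (0.9−2)² + (5.9−2)² + (2−2)² = 48.56.
The Normal likelihood contributes (σ²)^(−n/2) exp(−SS/(2σ²)), so the posterior is Inverse-Gamma(α + n/2, β + SS/2) = Inverse-Gamma(5.5, 33.28).
The mode of Inverse-Gamma(a, b) is b/(a+1) = 33.28/6.5 ≈ 5.1200.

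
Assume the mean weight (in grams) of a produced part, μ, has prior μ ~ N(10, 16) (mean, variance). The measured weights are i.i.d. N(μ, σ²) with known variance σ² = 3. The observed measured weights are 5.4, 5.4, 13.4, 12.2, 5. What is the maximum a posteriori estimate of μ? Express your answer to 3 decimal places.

n = 5; x̄ = (5.4 + 5.4 + 13.4 + 12.2 + 5)/5 = 41.4/5 = 8.28.
For a Normal prior and Normal likelihood with known variance, the posterior is Normal; its mode equals its mean, the precision-weighted average.
Prior precision 1/σ₀² = 1/16 = 0.0625; data precision n/σ² = 5/3.
μ̂ = (0.0625·10 + (5/3)·8.28) / (0.0625 + 5/3) = 14.425/(83/48) = 3462/415 ≈ 8.342.

μ̂_MAP = 8.342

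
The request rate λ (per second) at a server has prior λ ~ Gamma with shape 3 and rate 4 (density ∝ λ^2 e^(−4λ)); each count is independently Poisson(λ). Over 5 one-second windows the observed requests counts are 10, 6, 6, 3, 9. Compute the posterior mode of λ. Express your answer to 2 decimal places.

Σxᵢ = 10+6+6+3+9 = 34, with n = 5.
Posterior ∝ λ^2e^(−4λ) · λ^34e^(−5λ) = λ^36e^(−9λ), i.e. Gamma(shape=37, rate=9).
The mode of a Gamma(a, b) with a ≥ 1 (shape–rate) is (a−1)/b = 36/9 ≈ 4.00.

λ̂_MAP = 4.00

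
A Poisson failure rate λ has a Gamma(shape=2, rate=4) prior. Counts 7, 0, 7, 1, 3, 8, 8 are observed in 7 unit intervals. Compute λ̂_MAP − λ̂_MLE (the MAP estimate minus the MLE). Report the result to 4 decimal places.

Σxᵢ = 34. Posterior is Gamma(36, 11); MAP = (36−1)/11 = 35/11 ≈ 3.18182.
MLE = x̄ = 34/7 ≈ 4.85714.
Difference = 35/11 − 34/7 = -129/77 ≈ -1.6753.

MAP − MLE = -1.6753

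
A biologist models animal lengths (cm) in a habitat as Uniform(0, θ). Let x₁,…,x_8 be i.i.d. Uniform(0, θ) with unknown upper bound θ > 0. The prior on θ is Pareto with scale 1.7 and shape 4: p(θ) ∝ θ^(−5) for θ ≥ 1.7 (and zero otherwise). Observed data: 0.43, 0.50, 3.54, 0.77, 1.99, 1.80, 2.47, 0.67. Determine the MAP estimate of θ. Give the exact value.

The Uniform(0, θ) likelihood is θ^(−n) for θ ≥ max(xᵢ), zero otherwise. Here max(xᵢ) = 3.54.
Posterior ∝ θ^(−5) · θ^(−8) = θ^(−13) on θ ≥ max(1.7, 3.54) = 3.54.
This density is strictly decreasing in θ, so the posterior mode lies at the lower boundary of the support.

θ̂_MAP = 3.54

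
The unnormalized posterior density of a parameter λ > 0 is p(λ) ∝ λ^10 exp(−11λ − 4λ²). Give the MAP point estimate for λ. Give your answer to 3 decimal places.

λ̂_MAP = 0.625

ℓ'(λ) = 10/λ − 11 − 8λ. Setting this to zero and multiplying by λ: 8λ² + 11λ − 10 = 0.
λ = (−11 + √(11² + 4·8·10)) / (2·8) = (−11 + √441) / 16 = (−11 + 21)/16 = 5/8.
ℓ''(λ) = −10/λ² − 8 < 0, confirming a maximum.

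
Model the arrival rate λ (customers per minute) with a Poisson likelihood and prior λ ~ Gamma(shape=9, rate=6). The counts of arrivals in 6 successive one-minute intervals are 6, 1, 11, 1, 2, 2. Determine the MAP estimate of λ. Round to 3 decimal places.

λ̂_MAP = 2.583

Σxᵢ = 6+1+11+1+2+2 = 23, with n = 6.
Posterior ∝ λ^8e^(−6λ) · λ^23e^(−6λ) = λ^31e^(−12λ), i.e. Gamma(shape=32, rate=12).
The mode of a Gamma(a, b) with a ≥ 1 (shape–rate) is (a−1)/b = 31/12 ≈ 2.583.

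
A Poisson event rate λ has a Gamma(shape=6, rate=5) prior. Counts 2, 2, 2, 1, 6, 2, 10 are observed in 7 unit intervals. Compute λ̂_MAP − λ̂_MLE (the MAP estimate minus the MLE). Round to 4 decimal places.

Σxᵢ = 25. Posterior is Gamma(31, 12); MAP = (31−1)/12 = 30/12 ≈ 2.50000.
MLE = x̄ = 25/7 ≈ 3.57143.
Difference = 30/12 − 25/7 = -15/14 ≈ -1.0714.

MAP − MLE = -1.0714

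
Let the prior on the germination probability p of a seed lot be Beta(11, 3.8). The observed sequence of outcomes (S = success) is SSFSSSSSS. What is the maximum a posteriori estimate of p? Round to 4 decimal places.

p̂_MAP = 0.8257

Prior: Beta(11, 3.8).
Data: 8 successes in 9 trials (from the sequence). The binomial likelihood contributes p^8(1−p)^1, so the posterior is Beta(11+8, 3.8+1) = Beta(19, 4.8).
For Beta(a, b) with a, b > 1 the mode is (a−1)/(a+b−2) = 18/21.8 ≈ 0.8257.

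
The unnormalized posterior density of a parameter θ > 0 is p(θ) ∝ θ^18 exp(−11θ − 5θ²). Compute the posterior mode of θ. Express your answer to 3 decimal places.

ℓ'(θ) = 18/θ − 11 − 10θ. Setting this to zero and multiplying by θ: 10θ² + 11θ − 18 = 0.
θ = (−11 + √(11² + 4·10·18)) / (2·10) = (−11 + √841) / 20 = (−11 + 29)/20 = 9/10.
ℓ''(θ) = −18/θ² − 10 < 0, confirming a maximum.

θ̂_MAP = 0.900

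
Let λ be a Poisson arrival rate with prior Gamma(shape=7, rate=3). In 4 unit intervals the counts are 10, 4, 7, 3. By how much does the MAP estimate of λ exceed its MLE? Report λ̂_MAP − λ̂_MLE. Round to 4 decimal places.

MAP − MLE = -1.7143

Σxᵢ = 24. Posterior is Gamma(31, 7); MAP = (31−1)/7 = 30/7 ≈ 4.28571.
MLE = x̄ = 24/4 ≈ 6.00000.
Difference = 30/7 − 24/4 = -12/7 ≈ -1.7143.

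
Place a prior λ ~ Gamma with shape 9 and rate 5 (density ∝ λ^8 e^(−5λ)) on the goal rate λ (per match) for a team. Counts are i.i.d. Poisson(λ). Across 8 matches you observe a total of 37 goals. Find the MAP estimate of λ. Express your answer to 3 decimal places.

λ̂_MAP = 3.462

Σxᵢ = 37, n = 8.
Posterior ∝ λ^8e^(−5λ) · λ^37e^(−8λ) = λ^45e^(−13λ), i.e. Gamma(shape=46, rate=13).
The mode of a Gamma(a, b) with a ≥ 1 (shape–rate) is (a−1)/b = 45/13 ≈ 3.462.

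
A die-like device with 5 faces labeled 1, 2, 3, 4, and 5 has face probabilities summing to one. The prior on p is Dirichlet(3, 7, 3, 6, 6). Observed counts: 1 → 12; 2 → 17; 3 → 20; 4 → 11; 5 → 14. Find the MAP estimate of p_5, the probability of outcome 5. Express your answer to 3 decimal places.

MAP estimate: 0.202

The posterior is Dirichlet(αᵢ + nᵢ) = Dirichlet(15, 24, 23, 17, 20).
For a Dirichlet(a₁,…,a_K) with all aᵢ > 1, the mode has j-th component (aⱼ − 1)/(Σaᵢ − K).
Here Σaᵢ = 99 and K = 5, so p_5 = (20 − 1)/(99 − 5) = 19/94 ≈ 0.202.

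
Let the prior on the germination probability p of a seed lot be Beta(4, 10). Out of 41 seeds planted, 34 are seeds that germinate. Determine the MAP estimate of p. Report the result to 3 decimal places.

Prior: Beta(4, 10).
Data: 34 successes in 41 trials. The binomial likelihood contributes p^34(1−p)^7, so the posterior is Beta(4+34, 10+7) = Beta(38, 17).
For Beta(a, b) with a, b > 1 the mode is (a−1)/(a+b−2) = 37/53 ≈ 0.698.

p̂_MAP = 0.698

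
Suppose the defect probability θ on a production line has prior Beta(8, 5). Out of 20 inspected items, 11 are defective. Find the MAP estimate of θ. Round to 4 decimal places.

θ̂_MAP = 0.5806

Prior: Beta(8, 5).
Data: 11 successes in 20 trials. The binomial likelihood contributes θ^11(1−θ)^9, so the posterior is Beta(8+11, 5+9) = Beta(19, 14).
For Beta(a, b) with a, b > 1 the mode is (a−1)/(a+b−2) = 18/31 ≈ 0.5806.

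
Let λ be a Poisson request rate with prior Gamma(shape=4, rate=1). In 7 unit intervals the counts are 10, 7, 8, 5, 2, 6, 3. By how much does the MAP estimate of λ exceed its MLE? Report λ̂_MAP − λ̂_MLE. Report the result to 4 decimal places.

Σxᵢ = 41. Posterior is Gamma(45, 8); MAP = (45−1)/8 = 44/8 ≈ 5.50000.
MLE = x̄ = 41/7 ≈ 5.85714.
Difference = 44/8 − 41/7 = -5/14 ≈ -0.3571.

MAP − MLE = -0.3571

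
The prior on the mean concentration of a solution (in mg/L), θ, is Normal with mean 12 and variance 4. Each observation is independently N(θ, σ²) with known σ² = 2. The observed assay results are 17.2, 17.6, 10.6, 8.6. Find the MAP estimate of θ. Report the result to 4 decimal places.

n = 4; x̄ = (17.2 + 17.6 + 10.6 + 8.6)/4 = 54/4 = 13.5.
For a Normal prior and Normal likelihood with known variance, the posterior is Normal; its mode equals its mean, the precision-weighted average.
Prior precision 1/σ₀² = 1/4 = 0.25; data precision n/σ² = 4/2 = 2.
θ̂ = (0.25·12 + 2·13.5) / (0.25 + 2) = 30/2.25 = 40/3 ≈ 13.3333.

θ̂_MAP = 13.3333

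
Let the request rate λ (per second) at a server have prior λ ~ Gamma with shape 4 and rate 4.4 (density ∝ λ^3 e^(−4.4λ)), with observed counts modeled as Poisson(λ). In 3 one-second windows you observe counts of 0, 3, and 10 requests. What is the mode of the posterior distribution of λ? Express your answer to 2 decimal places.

Σxᵢ = 0+3+10 = 13, with n = 3.
Posterior ∝ λ^3e^(−4.4λ) · λ^13e^(−3λ) = λ^16e^(−7.4λ), i.e. Gamma(shape=17, rate=7.4).
The mode of a Gamma(a, b) with a ≥ 1 (shape–rate) is (a−1)/b = 16/7.4 ≈ 2.16.

λ̂_MAP = 2.16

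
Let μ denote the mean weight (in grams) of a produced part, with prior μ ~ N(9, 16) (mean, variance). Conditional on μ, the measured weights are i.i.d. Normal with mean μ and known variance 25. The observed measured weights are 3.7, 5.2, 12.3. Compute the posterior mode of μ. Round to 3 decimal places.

μ̂_MAP = 7.729

n = 3; x̄ = (3.7 + 5.2 + 12.3)/3 = 21.2/3 = 106/15 ≈ 7.0667.
For a Normal prior and Normal likelihood with known variance, the posterior is Normal; its mode equals its mean, the precision-weighted average.
Prior precision 1/σ₀² = 1/16 = 0.0625; data precision n/σ² = 3/25 = 0.12.
μ̂ = (0.0625·9 + 0.12·(106/15)) / (0.0625 + 0.12) = 1.4105/0.1825 = 2821/365 ≈ 7.729.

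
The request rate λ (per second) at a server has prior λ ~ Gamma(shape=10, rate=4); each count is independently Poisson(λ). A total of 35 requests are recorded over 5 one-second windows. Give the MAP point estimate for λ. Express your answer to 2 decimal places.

Σxᵢ = 35, n = 5.
Posterior ∝ λ^9e^(−4λ) · λ^35e^(−5λ) = λ^44e^(−9λ), i.e. Gamma(shape=45, rate=9).
The mode of a Gamma(a, b) with a ≥ 1 (shape–rate) is (a−1)/b = 44/9 ≈ 4.89.

λ̂_MAP = 4.89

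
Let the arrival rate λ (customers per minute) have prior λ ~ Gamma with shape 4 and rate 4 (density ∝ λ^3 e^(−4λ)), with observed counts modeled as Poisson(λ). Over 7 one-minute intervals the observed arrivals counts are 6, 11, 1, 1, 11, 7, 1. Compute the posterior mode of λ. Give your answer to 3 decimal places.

λ̂_MAP = 3.727

Σxᵢ = 6+11+1+1+11+7+1 = 38, with n = 7.
Posterior ∝ λ^3e^(−4λ) · λ^38e^(−7λ) = λ^41e^(−11λ), i.e. Gamma(shape=42, rate=11).
The mode of a Gamma(a, b) with a ≥ 1 (shape–rate) is (a−1)/b = 41/11 ≈ 3.727.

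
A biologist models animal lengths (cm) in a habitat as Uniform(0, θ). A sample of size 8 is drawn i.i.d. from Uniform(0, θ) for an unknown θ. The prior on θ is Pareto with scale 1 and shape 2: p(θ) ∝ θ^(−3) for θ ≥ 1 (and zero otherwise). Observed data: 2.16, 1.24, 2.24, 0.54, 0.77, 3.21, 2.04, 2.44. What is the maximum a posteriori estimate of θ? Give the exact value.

θ̂_MAP = 3.21

The Uniform(0, θ) likelihood is θ^(−n) for θ ≥ max(xᵢ), zero otherwise. Here max(xᵢ) = 3.21.
Posterior ∝ θ^(−3) · θ^(−8) = θ^(−11) on θ ≥ max(1, 3.21) = 3.21.
This density is strictly decreasing in θ, so the posterior mode lies at the lower boundary of the support.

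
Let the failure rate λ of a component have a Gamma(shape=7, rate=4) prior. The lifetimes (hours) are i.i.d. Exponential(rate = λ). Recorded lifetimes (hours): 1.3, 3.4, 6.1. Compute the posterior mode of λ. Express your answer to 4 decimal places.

λ̂_MAP = 0.6081

The Exponential(rate=λ) likelihood is ∝ λ^n e^(−λΣtᵢ). Here n = 3 and Σtᵢ = 1.3 + 3.4 + 6.1 = 10.8.
Posterior ∝ λ^6e^(−4λ) · λ^3e^(−10.8λ) = λ^9e^(−14.8λ), i.e. Gamma(10, 14.8).
Mode = (a−1)/b = 9/14.8 ≈ 0.6081.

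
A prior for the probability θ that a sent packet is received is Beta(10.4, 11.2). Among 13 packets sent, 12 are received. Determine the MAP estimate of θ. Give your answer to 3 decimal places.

Prior: Beta(10.4, 11.2).
Data: 12 successes in 13 trials. The binomial likelihood contributes θ^12(1−θ)^1, so the posterior is Beta(10.4+12, 11.2+1) = Beta(22.4, 12.2).
For Beta(a, b) with a, b > 1 the mode is (a−1)/(a+b−2) = 21.4/32.6 ≈ 0.656.

θ̂_MAP = 0.656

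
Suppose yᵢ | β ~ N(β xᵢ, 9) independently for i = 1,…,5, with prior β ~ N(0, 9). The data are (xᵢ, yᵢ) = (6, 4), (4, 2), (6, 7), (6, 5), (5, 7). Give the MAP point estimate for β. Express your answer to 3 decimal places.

log p(β | y) = −Σ(yᵢ − βxᵢ)²/(2·9) − β²/(2·9) + const.
Setting the derivative to zero: Σxᵢ(yᵢ − βxᵢ)/9 − β/9 = 0, so β = Σxᵢyᵢ / (Σxᵢ² + σ²/τ²).
Σxᵢyᵢ = 6·4 + 4·2 + 6·7 + 6·5 + 5·7 = 139; Σxᵢ² = 149; σ²/τ² = 1.
β̂_MAP = 139 / (149 + 1) = 139/150 ≈ 0.927.

β̂_MAP = 0.927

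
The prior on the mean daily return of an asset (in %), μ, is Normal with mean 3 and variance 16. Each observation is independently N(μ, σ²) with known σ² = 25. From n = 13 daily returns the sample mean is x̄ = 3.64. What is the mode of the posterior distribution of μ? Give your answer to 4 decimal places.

μ̂_MAP = 3.5713

n = 13, x̄ = 3.64.
For a Normal prior and Normal likelihood with known variance, the posterior is Normal; its mode equals its mean, the precision-weighted average.
Prior precision 1/σ₀² = 1/16 = 0.0625; data precision n/σ² = 13/25 = 0.52.
μ̂ = (0.0625·3 + 0.52·3.64) / (0.0625 + 0.52) = 2.0803/0.5825 = 20803/5825 ≈ 3.5713.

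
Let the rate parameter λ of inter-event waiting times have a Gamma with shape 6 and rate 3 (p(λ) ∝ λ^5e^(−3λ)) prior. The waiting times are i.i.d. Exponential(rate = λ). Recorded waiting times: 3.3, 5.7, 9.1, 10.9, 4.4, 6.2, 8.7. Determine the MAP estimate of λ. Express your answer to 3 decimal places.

The Exponential(rate=λ) likelihood is ∝ λ^n e^(−λΣtᵢ). Here n = 7 and Σtᵢ = 3.3 + 5.7 + 9.1 + 10.9 + 4.4 + 6.2 + 8.7 = 48.3.
Posterior ∝ λ^5e^(−3λ) · λ^7e^(−48.3λ) = λ^12e^(−51.3λ), i.e. Gamma(13, 51.3).
Mode = (a−1)/b = 12/51.3 ≈ 0.234.

λ̂_MAP = 0.234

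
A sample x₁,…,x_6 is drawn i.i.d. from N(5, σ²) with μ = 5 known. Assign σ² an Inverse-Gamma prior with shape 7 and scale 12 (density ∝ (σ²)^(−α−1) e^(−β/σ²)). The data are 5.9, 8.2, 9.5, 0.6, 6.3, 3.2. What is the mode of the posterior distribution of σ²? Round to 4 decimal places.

Sum of squared deviations about the known mean: SS = (5.9−5)² + (8.2−5)² + (9.5−5)² + (0.6−5)² + (6.3−5)² + (3.2−5)² = 55.59.
The Normal likelihood contributes (σ²)^(−n/2) exp(−SS/(2σ²)), so the posterior is Inverse-Gamma(α + n/2, β + SS/2) = Inverse-Gamma(10, 39.795).
The mode of Inverse-Gamma(a, b) is b/(a+1) = 39.795/11 ≈ 3.6177.

σ̂²_MAP = 3.6177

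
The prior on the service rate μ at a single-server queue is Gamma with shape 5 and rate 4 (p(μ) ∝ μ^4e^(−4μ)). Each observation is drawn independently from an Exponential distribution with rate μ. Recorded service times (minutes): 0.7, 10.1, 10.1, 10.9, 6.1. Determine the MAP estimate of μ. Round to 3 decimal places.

The Exponential(rate=μ) likelihood is ∝ μ^n e^(−μΣtᵢ). Here n = 5 and Σtᵢ = 0.7 + 10.1 + 10.1 + 10.9 + 6.1 = 37.9.
Posterior ∝ μ^4e^(−4μ) · μ^5e^(−37.9μ) = μ^9e^(−41.9μ), i.e. Gamma(10, 41.9).
Mode = (a−1)/b = 9/41.9 ≈ 0.215.

μ̂_MAP = 0.215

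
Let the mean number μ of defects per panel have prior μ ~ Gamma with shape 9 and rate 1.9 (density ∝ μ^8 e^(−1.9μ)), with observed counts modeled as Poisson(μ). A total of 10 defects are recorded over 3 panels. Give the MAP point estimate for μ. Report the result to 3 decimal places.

μ̂_MAP = 3.673

Σxᵢ = 10, n = 3.
Posterior ∝ μ^8e^(−1.9μ) · μ^10e^(−3μ) = μ^18e^(−4.9μ), i.e. Gamma(shape=19, rate=4.9).
The mode of a Gamma(a, b) with a ≥ 1 (shape–rate) is (a−1)/b = 18/4.9 ≈ 3.673.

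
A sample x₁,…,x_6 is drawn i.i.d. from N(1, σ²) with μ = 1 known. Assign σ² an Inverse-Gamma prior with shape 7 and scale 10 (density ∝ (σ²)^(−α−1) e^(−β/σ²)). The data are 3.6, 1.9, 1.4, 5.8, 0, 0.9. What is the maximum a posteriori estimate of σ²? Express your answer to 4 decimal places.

Sum of squared deviations about the known mean: SS = (3.6−1)² + (1.9−1)² + (1.4−1)² + (5.8−1)² + (0−1)² + (0.9−1)² = 31.78.
The Normal likelihood contributes (σ²)^(−n/2) exp(−SS/(2σ²)), so the posterior is Inverse-Gamma(α + n/2, β + SS/2) = Inverse-Gamma(10, 25.89).
The mode of Inverse-Gamma(a, b) is b/(a+1) = 25.89/11 ≈ 2.3536.

σ̂²_MAP = 2.3536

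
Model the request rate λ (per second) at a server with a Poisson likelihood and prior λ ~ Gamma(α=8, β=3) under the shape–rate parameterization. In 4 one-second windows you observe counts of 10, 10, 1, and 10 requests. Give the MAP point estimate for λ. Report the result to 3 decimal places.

Σxᵢ = 10+10+1+10 = 31, with n = 4.
Posterior ∝ λ^7e^(−3λ) · λ^31e^(−4λ) = λ^38e^(−7λ), i.e. Gamma(shape=39, rate=7).
The mode of a Gamma(a, b) with a ≥ 1 (shape–rate) is (a−1)/b = 38/7 ≈ 5.429.

λ̂_MAP = 5.429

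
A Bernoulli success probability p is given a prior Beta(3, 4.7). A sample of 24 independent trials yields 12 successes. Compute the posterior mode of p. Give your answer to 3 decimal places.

p̂_MAP = 0.471

Prior: Beta(3, 4.7).
Data: 12 successes in 24 trials. The binomial likelihood contributes p^12(1−p)^12, so the posterior is Beta(3+12, 4.7+12) = Beta(15, 16.7).
For Beta(a, b) with a, b > 1 the mode is (a−1)/(a+b−2) = 14/29.7 ≈ 0.471.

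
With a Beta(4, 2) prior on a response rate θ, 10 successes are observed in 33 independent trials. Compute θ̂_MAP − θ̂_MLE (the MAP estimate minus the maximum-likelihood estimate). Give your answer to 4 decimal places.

MAP − MLE = 0.0483

Posterior is Beta(14, 25); MAP = (14−1)/(39−2) = 13/37 ≈ 0.35135.
MLE ignores the prior: θ̂_MLE = k/n = 10/33 ≈ 0.30303.
Difference = 13/37 − 10/33 = 59/1221 ≈ 0.0483.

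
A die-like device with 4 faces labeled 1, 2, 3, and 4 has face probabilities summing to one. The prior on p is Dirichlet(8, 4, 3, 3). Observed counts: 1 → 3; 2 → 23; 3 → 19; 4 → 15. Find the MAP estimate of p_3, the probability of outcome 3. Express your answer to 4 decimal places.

MAP estimate: 0.2838

The posterior is Dirichlet(αᵢ + nᵢ) = Dirichlet(11, 27, 22, 18).
For a Dirichlet(a₁,…,a_K) with all aᵢ > 1, the mode has j-th component (aⱼ − 1)/(Σaᵢ − K).
Here Σaᵢ = 78 and K = 4, so p_3 = (22 − 1)/(78 − 4) = 21/74 ≈ 0.2838.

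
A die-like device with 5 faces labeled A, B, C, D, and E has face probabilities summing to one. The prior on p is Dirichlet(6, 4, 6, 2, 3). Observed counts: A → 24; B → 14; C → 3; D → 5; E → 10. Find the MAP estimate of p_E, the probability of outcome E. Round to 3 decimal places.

The posterior is Dirichlet(αᵢ + nᵢ) = Dirichlet(30, 18, 9, 7, 13).
For a Dirichlet(a₁,…,a_K) with all aᵢ > 1, the mode has j-th component (aⱼ − 1)/(Σaᵢ − K).
Here Σaᵢ = 77 and K = 5, so p_E = (13 − 1)/(77 − 5) = 12/72 ≈ 0.167.

MAP estimate of p_E = 0.167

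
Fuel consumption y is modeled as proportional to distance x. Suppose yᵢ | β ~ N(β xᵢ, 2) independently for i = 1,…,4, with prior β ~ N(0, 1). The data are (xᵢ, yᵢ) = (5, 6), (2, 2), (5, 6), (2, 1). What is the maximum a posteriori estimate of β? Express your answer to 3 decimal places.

log p(β | y) = −Σ(yᵢ − βxᵢ)²/(2·2) − β²/(2·1) + const.
Setting the derivative to zero: Σxᵢ(yᵢ − βxᵢ)/2 − β/1 = 0, so β = Σxᵢyᵢ / (Σxᵢ² + σ²/τ²).
Σxᵢyᵢ = 5·6 + 2·2 + 5·6 + 2·1 = 66; Σxᵢ² = 58; σ²/τ² = 2.
β̂_MAP = 66 / (58 + 2) = 66/60 ≈ 1.100.

β̂_MAP = 1.100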